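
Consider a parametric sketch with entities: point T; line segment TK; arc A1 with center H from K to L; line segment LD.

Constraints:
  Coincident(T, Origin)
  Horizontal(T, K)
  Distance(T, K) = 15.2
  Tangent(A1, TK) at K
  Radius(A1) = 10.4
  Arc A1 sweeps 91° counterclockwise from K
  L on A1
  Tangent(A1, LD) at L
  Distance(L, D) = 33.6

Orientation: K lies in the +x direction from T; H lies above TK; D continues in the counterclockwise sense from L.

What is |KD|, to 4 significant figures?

45.25

On A1, K sits at bearing -90° from H; a 91° counterclockwise sweep puts L at bearing 1°, so L = H + 10.4·(cos 1°, sin 1°) = (25.60, 10.58). Tangency of A1 to LD means the radius HL is perpendicular to LD, so LD runs along (−sin 1°, cos 1°); with |LD| = 33.6, D = (25.01, 44.18). Then |KD| = |D − K| = 45.25.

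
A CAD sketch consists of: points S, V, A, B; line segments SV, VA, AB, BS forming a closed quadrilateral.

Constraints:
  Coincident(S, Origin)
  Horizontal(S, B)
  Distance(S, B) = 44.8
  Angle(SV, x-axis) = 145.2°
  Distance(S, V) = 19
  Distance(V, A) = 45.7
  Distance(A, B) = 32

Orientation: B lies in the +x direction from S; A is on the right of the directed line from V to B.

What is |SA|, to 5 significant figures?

26.873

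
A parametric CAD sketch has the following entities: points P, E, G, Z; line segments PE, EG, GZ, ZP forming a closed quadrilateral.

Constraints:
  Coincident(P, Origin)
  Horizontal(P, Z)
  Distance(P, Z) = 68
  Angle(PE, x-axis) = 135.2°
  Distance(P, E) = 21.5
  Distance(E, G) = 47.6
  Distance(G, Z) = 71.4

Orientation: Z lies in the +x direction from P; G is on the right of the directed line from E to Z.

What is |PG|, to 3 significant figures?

29.1

Checks: |EG| = 47.60 ✓; |GZ| = 71.40 ✓.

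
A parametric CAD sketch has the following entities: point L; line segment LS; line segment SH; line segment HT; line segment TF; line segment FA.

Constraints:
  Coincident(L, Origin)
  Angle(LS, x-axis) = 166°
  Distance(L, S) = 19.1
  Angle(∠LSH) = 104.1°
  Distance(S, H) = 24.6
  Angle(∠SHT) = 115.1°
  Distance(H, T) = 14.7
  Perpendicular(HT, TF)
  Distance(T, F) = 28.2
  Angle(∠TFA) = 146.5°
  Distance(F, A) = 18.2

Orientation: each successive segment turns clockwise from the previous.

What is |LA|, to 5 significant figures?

9.0326

L is at the origin; LS runs at 166.0° with length 19.1, so S = (-18.533, 4.6207). ∠LSH = 104.1° gives SH at 90.100° from the x-axis; with |SH| = 24.6, H = (-18.576, 29.221). ∠SHT = 115.1° gives HT at 25.200° from the x-axis; with |HT| = 14.7, T = (-5.2746, 35.480). HT is perpendicular to TF, so TF runs at -64.800°; with |TF| = 28.2, F = (6.7324, 9.9635). ∠TFA = 146.5° gives FA at -98.300° from the x-axis; with |FA| = 18.2, A = (4.1051, -8.0459). Then |LA| = |A − L| = 9.0326.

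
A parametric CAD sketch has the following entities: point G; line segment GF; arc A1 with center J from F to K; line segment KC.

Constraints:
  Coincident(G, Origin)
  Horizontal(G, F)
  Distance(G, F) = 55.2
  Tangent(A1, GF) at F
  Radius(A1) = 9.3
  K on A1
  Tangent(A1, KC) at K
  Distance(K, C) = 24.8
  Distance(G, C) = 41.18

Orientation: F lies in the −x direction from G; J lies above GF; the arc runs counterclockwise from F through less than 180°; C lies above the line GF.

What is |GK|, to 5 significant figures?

47.762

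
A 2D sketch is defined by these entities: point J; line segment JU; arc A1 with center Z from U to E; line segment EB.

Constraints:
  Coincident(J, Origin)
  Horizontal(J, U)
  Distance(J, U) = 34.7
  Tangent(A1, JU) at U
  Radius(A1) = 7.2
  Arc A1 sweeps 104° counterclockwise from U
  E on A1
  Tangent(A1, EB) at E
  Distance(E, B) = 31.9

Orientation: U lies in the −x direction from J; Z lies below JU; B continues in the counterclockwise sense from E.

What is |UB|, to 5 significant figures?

39.901

J is at the origin; JU is horizontal with |JU| = 34.7 and U on the −x side, so U = (-34.700, 0.0000). Since A1 is tangent to JU there, ZU ⟂ JU, so Z = U + (0, -7.2) = (-34.700, -7.2000). On A1, U sits at bearing 90° from Z; a 104° counterclockwise sweep puts E at bearing 194°, so E = Z + 7.2·(cos 194°, sin 194°) = (-41.686, -8.9418). The tangent condition forces ZE to be normal to EB, so EB runs along (−sin 194°, cos 194°); with |EB| = 31.9, B = (-33.969, -39.894). Then |UB| = |B − U| = 39.901.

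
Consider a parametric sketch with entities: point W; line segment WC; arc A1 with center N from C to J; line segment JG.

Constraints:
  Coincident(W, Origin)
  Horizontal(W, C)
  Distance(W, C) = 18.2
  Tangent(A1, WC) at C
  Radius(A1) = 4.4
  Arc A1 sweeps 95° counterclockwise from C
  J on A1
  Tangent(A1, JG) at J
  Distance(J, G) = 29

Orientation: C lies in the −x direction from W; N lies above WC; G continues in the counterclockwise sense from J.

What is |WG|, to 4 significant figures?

37.43

W is at the origin; W and C share the same y with |WC| = 18.2 and C on the −x side, so C = (-18.20, 0.000). A1 meets WC tangentially, so NC is at right angles to WC, so N = C + (0, 4.4) = (-18.20, 4.400). On A1, C sits at bearing -90° from N; a 95° counterclockwise sweep puts J at bearing 5°, so J = N + 4.4·(cos 5°, sin 5°) = (-13.82, 4.783). The tangent condition forces NJ to be normal to JG, so JG runs along (−sin 5°, cos 5°); with |JG| = 29.0, G = (-16.34, 33.67). Then |WG| = |G − W| = 37.43.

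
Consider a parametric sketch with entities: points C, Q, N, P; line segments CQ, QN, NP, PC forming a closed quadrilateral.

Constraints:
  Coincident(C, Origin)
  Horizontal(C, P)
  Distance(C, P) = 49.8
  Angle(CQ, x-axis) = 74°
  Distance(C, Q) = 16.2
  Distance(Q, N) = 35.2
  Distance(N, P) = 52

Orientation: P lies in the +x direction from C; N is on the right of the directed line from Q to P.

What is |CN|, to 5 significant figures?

19.576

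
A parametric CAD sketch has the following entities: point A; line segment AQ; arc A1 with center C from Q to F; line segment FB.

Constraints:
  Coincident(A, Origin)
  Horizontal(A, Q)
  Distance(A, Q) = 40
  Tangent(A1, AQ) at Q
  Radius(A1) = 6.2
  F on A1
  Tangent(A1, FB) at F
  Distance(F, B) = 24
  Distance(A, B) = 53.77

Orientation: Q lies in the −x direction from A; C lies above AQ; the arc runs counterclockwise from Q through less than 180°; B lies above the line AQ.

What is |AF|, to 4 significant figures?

35.44

Checks: |CF| = 6.200 ✓; ∠(CF, FB) = 90.00° ✓; |FB| = 24.00 ✓; |AB| = 53.77 ✓.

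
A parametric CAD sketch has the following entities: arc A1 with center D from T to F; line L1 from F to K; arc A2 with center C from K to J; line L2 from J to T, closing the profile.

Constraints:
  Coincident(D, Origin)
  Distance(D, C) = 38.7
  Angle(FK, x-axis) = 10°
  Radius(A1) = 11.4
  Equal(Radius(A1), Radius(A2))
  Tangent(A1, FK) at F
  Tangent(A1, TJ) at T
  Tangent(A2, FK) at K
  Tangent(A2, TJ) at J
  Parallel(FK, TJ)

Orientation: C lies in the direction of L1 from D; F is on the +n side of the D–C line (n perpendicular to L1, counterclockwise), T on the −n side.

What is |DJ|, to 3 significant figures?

40.3

The slot axis is L1's direction at 10.0°, so u = (cos 10.0°, sin 10.0°) = (0.985, 0.174) and n = (−sin 10.0°, cos 10.0°) = (-0.174, 0.985). D is at the origin and C lies 38.7 along u from D, so C = 38.7·u = (38.1, 6.72). Tangency of A1 to both parallel lines with radius 11.4 puts F and T at D ± 11.4·n: F = (-1.98, 11.2), T = (1.98, -11.2). Equal radii place K and J the same way about C: K = C + 11.4·n = (36.1, 17.9), J = C − 11.4·n = (40.1, -4.51). Then |DJ| = |J − D| = 40.3.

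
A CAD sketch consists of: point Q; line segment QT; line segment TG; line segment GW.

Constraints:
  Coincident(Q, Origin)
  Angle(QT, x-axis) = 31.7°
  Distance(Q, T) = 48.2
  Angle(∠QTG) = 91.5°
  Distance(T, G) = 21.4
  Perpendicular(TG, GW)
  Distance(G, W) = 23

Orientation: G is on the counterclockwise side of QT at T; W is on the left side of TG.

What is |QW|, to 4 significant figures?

33.88

Q is at the origin; QT runs at 31.7° with length 48.2, so T = 48.2·(cos 31.7°, sin 31.7°) = (41.01, 25.33). ∠QTG = 91.5°, so TG runs at 31.7° + (180° − 91.5°) = 120.2° from the x-axis; with |TG| = 21.4, G = T + 21.4·(cos 120.2°, sin 120.2°) = (30.24, 43.82). TG is perpendicular to GW; with |GW| = 23.0 on the left of TG, W = G + 23.0·(-0.8643, -0.5030) = (10.37, 32.25). Then |QW| = |W − Q| = 33.88.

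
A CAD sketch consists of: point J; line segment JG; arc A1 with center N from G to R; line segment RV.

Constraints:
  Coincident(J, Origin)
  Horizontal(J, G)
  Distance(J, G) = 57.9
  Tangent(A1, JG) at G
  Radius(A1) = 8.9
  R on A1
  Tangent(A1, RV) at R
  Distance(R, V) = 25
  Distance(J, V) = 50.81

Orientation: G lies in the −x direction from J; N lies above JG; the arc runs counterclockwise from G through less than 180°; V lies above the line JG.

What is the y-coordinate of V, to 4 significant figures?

29.60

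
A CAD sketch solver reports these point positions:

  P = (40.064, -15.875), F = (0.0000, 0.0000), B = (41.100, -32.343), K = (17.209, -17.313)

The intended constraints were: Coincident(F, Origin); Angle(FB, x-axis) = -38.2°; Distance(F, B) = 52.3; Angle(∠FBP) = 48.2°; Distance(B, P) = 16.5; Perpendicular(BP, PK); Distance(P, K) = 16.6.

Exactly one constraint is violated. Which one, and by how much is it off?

Distance(P, K) = 16.6 — off by 6.30.

F = (0.00, 0.00) ✓; FB at -38.20° ✓; |FB| = 52.30 ✓; ∠FBP = 48.20° ✓; |BP| = 16.50 ✓; ∠(BP, PK) = 90.00° ✓; |PK| = 22.90 ✗.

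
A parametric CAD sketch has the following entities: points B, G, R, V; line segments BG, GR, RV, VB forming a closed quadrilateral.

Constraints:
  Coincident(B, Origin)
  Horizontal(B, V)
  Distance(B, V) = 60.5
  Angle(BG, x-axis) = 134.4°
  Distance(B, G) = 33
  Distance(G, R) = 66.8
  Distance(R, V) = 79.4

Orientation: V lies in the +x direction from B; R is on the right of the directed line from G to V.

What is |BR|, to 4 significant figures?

41.97

Checks: |GR| = 66.80 ✓; |RV| = 79.40 ✓.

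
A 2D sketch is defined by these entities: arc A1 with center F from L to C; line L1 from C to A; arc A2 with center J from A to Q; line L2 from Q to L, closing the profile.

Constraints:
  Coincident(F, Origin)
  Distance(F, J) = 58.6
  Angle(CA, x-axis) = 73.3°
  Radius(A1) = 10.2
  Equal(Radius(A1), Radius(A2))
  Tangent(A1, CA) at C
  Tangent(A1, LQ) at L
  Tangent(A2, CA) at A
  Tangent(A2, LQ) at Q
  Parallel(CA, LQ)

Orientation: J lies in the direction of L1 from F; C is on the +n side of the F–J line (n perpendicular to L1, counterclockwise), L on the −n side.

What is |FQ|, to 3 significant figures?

59.5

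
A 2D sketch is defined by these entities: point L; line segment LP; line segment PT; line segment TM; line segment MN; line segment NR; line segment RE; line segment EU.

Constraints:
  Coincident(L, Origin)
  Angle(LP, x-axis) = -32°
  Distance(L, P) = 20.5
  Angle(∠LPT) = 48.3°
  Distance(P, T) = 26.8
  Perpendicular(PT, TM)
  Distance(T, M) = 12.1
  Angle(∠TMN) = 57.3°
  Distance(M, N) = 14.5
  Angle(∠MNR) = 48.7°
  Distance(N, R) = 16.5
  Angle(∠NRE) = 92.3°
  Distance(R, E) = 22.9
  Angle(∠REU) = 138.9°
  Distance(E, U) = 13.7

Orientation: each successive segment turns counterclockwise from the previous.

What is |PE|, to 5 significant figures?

43.336

L is at the origin; LP runs at -32.0° with length 20.5, so P = (17.385, -10.863). ∠LPT = 48.3° gives PT at 99.700° from the x-axis; with |PT| = 26.8, T = (12.869, 15.554). The perpendicularity gives TM at right angles to PT, so TM runs at -170.30°; with |TM| = 12.1, M = (0.94246, 13.515). ∠TMN = 57.3° gives MN at -47.600° from the x-axis; with |MN| = 14.5, N = (10.720, 2.8072). ∠MNR = 48.7° gives NR at 83.700° from the x-axis; with |NR| = 16.5, R = (12.530, 19.208). ∠NRE = 92.3° gives RE at 171.40° from the x-axis; with |RE| = 22.9, E = (-10.112, 22.632). Then |PE| = |E − P| = 43.336.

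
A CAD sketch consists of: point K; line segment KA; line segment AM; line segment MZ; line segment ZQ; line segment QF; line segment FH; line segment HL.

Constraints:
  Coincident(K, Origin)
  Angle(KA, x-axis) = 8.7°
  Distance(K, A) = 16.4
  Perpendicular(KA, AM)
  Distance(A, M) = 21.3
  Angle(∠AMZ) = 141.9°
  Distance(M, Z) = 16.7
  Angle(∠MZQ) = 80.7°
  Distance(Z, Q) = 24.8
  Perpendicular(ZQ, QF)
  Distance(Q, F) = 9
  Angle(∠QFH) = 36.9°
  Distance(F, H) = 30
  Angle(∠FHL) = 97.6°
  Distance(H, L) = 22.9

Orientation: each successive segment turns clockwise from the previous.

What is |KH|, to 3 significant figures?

40.7

K is at the origin; KA runs at 8.7° with length 16.4, so A = (16.2, 2.48). KA ⟂ AM, so AM runs at -81.3°; with |AM| = 21.3, M = (19.4, -18.6). ∠AMZ = 141.9° gives MZ at -119° from the x-axis; with |MZ| = 16.7, Z = (11.2, -33.1). ∠MZQ = 80.7° gives ZQ at 141° from the x-axis; with |ZQ| = 24.8, Q = (-8.12, -17.6). The perpendicularity gives QF at right angles to ZQ, so QF runs at 51.3°; with |QF| = 9.0, F = (-2.49, -10.6). ∠QFH = 36.9° gives FH at -91.8° from the x-axis; with |FH| = 30.0, H = (-3.43, -40.6). Then |KH| = |H − K| = 40.7.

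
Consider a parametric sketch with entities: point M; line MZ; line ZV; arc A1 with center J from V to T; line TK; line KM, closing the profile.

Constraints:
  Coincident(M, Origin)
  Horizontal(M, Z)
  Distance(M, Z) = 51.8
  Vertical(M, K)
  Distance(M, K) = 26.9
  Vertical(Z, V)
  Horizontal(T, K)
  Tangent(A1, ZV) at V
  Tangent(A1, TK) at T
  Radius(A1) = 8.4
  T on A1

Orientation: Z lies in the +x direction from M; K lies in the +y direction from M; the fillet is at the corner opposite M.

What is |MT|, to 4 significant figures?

51.06

M is at the origin; MZ is horizontal with |MZ| = 51.8 and Z on the +x side, so Z = (51.80, 0.000). M and K share the same x with |MK| = 26.9 and K on the +y side, so K = (0.000, 26.90). The virtual corner opposite M is at (51.80, 26.90). A1 meets ZV tangentially, so JV is at right angles to ZV and A1 meets TK tangentially, so JT is at right angles to TK, with radius 8.4, so the center J sits 8.4 in from both sides at J = (43.40, 18.50). That places the tangent points at V = (51.80, 18.50) on ZV and T = (43.40, 26.90) on TK. Then |MT| = |T − M| = 51.06.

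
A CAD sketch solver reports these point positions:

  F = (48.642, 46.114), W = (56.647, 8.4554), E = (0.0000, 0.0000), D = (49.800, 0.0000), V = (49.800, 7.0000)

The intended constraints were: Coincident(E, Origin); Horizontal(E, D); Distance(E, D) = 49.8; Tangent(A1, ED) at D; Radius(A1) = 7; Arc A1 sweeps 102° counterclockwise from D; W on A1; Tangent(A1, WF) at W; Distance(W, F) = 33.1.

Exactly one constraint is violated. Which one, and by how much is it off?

Distance(W, F) = 33.1 — off by 5.40.

E = (0.00, 0.00) ✓; E.y = 0.00, D.y = 0.00 ✓; |ED| = 49.80 ✓; ∠(VD, DE) = 90.00° ✓; |VD| = 7.000 ✓; bearing(V→W) − bearing(V→D) = 102.0° ✓; |VW| = 7.000 ✓; ∠(VW, WF) = 90.00° ✓; |WF| = 38.50 ✗.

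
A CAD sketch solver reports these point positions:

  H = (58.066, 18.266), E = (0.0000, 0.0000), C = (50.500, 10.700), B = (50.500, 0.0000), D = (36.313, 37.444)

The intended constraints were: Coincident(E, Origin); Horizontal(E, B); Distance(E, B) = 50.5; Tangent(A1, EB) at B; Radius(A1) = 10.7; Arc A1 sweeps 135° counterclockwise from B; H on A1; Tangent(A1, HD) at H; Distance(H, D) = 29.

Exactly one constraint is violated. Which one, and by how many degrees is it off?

Tangent(A1, HD) at H — off by 3.60°.

E = (0.00, 0.00) ✓; E.y = 0.00, B.y = 0.00 ✓; |EB| = 50.50 ✓; ∠(CB, BE) = 90.00° ✓; |CB| = 10.70 ✓; bearing(C→H) − bearing(C→B) = 135.0° ✓; |CH| = 10.70 ✓; ∠(CH, HD) = 86.40° ✗; |HD| = 29.00 ✓.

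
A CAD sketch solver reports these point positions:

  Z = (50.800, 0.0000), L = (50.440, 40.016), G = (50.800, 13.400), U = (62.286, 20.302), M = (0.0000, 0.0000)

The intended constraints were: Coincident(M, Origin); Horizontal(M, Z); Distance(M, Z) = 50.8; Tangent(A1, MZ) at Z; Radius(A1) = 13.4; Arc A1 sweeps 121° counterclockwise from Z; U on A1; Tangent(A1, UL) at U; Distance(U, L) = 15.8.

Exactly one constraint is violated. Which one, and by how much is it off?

Distance(U, L) = 15.8 — off by 7.20.

M = (0.00, 0.00) ✓; M.y = 0.00, Z.y = 0.00 ✓; |MZ| = 50.80 ✓; ∠(GZ, ZM) = 90.00° ✓; |GZ| = 13.40 ✓; bearing(G→U) − bearing(G→Z) = 121.0° ✓; |GU| = 13.40 ✓; ∠(GU, UL) = 90.00° ✓; |UL| = 23.00 ✗.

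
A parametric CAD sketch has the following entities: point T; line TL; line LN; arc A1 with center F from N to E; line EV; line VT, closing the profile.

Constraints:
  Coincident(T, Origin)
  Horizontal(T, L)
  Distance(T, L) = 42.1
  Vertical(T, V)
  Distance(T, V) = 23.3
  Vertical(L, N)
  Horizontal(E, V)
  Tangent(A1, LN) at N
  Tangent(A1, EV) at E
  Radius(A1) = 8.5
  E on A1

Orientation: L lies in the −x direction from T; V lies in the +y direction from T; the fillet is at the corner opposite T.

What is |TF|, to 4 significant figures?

36.72

TV is vertical with |TV| = 23.3 and V on the +y side, so V = (0.000, 23.30). The virtual corner opposite T is at (-42.10, 23.30). Tangency of A1 to LN means the radius FN is perpendicular to LN and since A1 is tangent to EV there, FE ⟂ EV, with radius 8.5, so the center F sits 8.5 in from both sides at F = (-33.60, 14.80). Then |TF| = |F − T| = 36.72.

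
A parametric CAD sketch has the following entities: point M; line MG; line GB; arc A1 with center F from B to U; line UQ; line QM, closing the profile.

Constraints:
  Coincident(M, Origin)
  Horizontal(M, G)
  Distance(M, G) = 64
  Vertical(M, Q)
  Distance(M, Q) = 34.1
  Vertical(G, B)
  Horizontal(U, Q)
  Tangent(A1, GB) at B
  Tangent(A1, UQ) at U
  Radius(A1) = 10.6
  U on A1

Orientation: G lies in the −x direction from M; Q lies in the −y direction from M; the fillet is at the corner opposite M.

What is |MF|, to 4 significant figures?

58.34

M is at the origin; MG is horizontal with |MG| = 64.0 and G on the −x side, so G = (-64.00, 0.000). M and Q share the same x with |MQ| = 34.1 and Q on the −y side, so Q = (0.000, -34.10). The virtual corner opposite M is at (-64.00, -34.10). The tangent condition forces FB to be normal to GB and A1 meets UQ tangentially, so FU is at right angles to UQ, with radius 10.6, so the center F sits 10.6 in from both sides at F = (-53.40, -23.50). Then |MF| = |F − M| = 58.34.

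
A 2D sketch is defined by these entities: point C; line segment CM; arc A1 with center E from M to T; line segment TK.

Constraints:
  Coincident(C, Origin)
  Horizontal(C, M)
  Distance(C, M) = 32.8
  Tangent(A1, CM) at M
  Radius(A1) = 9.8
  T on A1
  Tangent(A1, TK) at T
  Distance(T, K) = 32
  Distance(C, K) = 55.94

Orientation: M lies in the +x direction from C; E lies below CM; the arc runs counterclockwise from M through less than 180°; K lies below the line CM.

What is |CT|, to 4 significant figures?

27.25

Checks: ∠(EM, MC) = 90.00° ✓; |ET| = 9.800 ✓; ∠(ET, TK) = 90.00° ✓; |TK| = 32.00 ✓; |CK| = 55.94 ✓.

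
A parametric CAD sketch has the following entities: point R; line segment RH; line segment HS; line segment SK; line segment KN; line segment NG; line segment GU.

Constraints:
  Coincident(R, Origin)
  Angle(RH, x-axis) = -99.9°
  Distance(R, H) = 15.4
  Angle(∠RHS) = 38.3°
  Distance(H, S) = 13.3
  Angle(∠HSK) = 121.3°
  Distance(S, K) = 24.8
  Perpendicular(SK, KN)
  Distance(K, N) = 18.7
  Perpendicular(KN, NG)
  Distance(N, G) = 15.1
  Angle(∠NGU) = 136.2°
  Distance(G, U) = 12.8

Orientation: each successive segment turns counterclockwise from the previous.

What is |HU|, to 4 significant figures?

7.527

KN ⟂ NG, so NG runs at -79.50°; with |NG| = 15.1, G = (-12.89, -0.1760). ∠NGU = 136.2° gives GU at -35.70° from the x-axis; with |GU| = 12.8, U = (-2.493, -7.645). Then |HU| = |U − H| = 7.527.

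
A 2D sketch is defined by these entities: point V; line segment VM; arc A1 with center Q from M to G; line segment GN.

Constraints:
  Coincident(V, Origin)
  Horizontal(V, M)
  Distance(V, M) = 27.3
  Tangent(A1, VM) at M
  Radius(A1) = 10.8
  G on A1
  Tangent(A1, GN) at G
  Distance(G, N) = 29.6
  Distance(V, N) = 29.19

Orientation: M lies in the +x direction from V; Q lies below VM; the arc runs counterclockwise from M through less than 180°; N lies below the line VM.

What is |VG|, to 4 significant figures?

18.98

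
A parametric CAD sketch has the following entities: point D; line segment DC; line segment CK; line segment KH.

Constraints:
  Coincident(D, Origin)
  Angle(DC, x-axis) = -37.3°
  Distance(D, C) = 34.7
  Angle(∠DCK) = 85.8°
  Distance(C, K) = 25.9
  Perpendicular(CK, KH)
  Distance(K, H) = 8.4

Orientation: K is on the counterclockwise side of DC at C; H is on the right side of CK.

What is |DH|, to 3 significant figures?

48.9

D is at the origin; DC runs at -37.3° with length 34.7, so C = 34.7·(cos -37.3°, sin -37.3°) = (27.6, -21.0). ∠DCK = 85.8°, so CK runs at -37.3° + (180° − 85.8°) = 56.9° from the x-axis; with |CK| = 25.9, K = C + 25.9·(cos 56.9°, sin 56.9°) = (41.7, 0.669). CK ⟂ KH; with |KH| = 8.4 on the right of CK, H = K + 8.4·(0.838, -0.546) = (48.8, -3.92). Then |DH| = |H − D| = 48.9.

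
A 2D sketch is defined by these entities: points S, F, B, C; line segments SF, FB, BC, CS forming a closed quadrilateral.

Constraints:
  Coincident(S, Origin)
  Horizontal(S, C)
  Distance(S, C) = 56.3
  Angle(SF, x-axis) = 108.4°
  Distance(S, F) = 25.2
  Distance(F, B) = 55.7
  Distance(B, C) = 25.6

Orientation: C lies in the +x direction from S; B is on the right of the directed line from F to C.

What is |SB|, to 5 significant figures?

36.332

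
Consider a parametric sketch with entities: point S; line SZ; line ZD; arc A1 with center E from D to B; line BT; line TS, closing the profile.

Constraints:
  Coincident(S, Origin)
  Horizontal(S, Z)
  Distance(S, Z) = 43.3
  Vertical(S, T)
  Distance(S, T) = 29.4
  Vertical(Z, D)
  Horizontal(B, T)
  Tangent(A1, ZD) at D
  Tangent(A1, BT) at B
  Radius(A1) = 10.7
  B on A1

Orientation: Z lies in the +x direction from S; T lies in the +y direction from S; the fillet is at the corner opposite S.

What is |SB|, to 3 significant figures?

43.9

The virtual corner opposite S is at (43.3, 29.4). The tangent condition forces ED to be normal to ZD and the tangent condition forces EB to be normal to BT, with radius 10.7, so the center E sits 10.7 in from both sides at E = (32.6, 18.7). That places the tangent points at D = (43.3, 18.7) on ZD and B = (32.6, 29.4) on BT. Then |SB| = |B − S| = 43.9.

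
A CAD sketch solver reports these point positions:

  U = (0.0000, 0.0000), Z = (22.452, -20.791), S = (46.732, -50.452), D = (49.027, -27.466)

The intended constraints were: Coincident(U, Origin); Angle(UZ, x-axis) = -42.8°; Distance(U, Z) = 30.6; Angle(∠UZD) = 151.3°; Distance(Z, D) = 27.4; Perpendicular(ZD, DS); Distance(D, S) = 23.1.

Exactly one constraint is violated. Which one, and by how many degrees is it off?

Perpendicular(ZD, DS) — off by 8.40°.

U = (0.00, 0.00) ✓; UZ at -42.80° ✓; |UZ| = 30.60 ✓; ∠UZD = 151.3° ✓; |ZD| = 27.40 ✓; ∠(ZD, DS) = 81.60° ✗; |DS| = 23.10 ✓.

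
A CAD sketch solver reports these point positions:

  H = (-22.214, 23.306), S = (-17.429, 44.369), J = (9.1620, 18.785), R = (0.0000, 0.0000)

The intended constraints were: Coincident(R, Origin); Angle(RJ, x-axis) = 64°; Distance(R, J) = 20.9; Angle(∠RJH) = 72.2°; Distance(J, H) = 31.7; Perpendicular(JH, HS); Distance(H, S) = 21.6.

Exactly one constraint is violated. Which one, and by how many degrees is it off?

Perpendicular(JH, HS) — off by 4.60°.

R = (0.00, 0.00) ✓; RJ at 64.00° ✓; |RJ| = 20.90 ✓; ∠RJH = 72.20° ✓; |JH| = 31.70 ✓; ∠(JH, HS) = 94.60° ✗; |HS| = 21.60 ✓.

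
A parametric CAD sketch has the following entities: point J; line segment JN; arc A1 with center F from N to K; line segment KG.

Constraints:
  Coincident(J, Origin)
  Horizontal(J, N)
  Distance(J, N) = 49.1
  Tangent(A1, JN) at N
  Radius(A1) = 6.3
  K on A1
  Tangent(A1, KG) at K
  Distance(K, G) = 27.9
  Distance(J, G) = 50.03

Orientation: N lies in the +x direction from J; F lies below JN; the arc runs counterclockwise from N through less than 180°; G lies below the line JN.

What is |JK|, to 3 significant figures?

43.2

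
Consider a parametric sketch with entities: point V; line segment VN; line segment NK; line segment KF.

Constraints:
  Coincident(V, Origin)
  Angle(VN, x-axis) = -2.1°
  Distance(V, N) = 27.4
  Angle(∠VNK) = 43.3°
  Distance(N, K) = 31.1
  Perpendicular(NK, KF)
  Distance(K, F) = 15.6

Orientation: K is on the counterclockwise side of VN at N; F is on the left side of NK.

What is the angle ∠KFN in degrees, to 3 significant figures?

63.4°

V is at the origin; VN runs at -2.1° with length 27.4, so N = 27.4·(cos -2.1°, sin -2.1°) = (27.4, -1.00). ∠VNK = 43.3°, so NK runs at -2.1° + (180° − 43.3°) = 135° from the x-axis; with |NK| = 31.1, K = N + 31.1·(cos 135°, sin 135°) = (5.54, 21.1). NK is perpendicular to KF; with |KF| = 15.6 on the left of NK, F = K + 15.6·(-0.712, -0.702) = (-5.56, 10.2). Then cos ∠KFN = FK·FN / (|FK||FN|), giving 63.4°.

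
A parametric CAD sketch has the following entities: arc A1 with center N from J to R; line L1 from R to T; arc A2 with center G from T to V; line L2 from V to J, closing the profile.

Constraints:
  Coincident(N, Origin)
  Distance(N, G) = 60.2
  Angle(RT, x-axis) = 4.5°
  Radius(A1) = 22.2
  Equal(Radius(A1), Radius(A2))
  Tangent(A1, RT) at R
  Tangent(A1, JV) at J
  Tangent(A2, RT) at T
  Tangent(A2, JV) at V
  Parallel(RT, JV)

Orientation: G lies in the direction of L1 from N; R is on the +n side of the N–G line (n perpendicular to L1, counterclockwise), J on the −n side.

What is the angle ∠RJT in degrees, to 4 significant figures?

53.59°

The slot axis is L1's direction at 4.5°, so u = (cos 4.5°, sin 4.5°) = (0.9969, 0.07846) and n = (−sin 4.5°, cos 4.5°) = (-0.07846, 0.9969). N is at the origin and G lies 60.2 along u from N, so G = 60.2·u = (60.01, 4.723). Tangency of A1 to both parallel lines with radius 22.2 puts R and J at N ± 22.2·n: R = (-1.742, 22.13), J = (1.742, -22.13). Equal radii place T and V the same way about G: T = G + 22.2·n = (58.27, 26.85), V = G − 22.2·n = (61.76, -17.41). Then cos ∠RJT = JR·JT / (|JR||JT|), giving 53.59°.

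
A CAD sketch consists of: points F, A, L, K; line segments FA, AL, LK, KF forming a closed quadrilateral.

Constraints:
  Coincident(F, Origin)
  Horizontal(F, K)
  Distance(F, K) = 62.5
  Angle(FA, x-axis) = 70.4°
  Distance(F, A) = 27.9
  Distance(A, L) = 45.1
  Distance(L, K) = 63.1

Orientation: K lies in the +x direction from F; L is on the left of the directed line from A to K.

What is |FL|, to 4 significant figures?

71.52

F is at the origin; FK is horizontal with |FK| = 62.5 and K in +x, so K = (62.5, 0). FA runs at 70.4° with |FA| = 27.9, so A = (9.359, 26.28). L is determined by |AL| = 45.1 and |LK| = 63.1 together: it lies at the intersection of circle(A, 45.1) and circle(K, 63.1). With |AK| = 59.29, the foot of the radical line on AK is 13.22 from A and the perpendicular offset is √(45.1² − 13.22²) = 43.12. Taking the left-of-AK solution: L = (40.32, 59.07).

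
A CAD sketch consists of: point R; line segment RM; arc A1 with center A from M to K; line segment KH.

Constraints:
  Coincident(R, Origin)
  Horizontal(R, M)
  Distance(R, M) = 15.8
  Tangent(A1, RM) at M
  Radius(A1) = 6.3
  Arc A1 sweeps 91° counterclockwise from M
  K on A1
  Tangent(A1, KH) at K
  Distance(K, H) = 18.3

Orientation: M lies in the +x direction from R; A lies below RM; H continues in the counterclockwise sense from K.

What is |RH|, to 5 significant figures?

26.587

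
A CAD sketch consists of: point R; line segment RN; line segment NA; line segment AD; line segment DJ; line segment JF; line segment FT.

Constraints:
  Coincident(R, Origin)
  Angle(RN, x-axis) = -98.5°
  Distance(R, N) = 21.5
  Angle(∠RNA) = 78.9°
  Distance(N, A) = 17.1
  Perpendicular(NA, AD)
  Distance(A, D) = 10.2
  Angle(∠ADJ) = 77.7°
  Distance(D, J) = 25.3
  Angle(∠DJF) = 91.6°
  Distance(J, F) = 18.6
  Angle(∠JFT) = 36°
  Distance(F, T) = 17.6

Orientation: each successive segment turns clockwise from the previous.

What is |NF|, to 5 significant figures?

14.096

∠ADJ = 77.7° gives DJ at -31.900° from the x-axis; with |DJ| = 25.3, J = (5.6135, -19.288). ∠DJF = 91.6° gives JF at -120.30° from the x-axis; with |JF| = 18.6, F = (-3.7707, -35.347). Then |NF| = |F − N| = 14.096.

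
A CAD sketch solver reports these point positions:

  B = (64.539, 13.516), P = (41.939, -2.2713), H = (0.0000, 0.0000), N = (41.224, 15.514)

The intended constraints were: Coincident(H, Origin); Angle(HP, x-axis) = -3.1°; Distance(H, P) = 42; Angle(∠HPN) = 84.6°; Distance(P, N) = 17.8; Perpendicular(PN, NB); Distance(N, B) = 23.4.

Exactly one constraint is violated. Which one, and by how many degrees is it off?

Perpendicular(PN, NB) — off by 7.20°.

H = (0.00, 0.00) ✓; HP at -3.100° ✓; |HP| = 42.00 ✓; ∠HPN = 84.60° ✓; |PN| = 17.80 ✓; ∠(PN, NB) = 97.20° ✗; |NB| = 23.40 ✓.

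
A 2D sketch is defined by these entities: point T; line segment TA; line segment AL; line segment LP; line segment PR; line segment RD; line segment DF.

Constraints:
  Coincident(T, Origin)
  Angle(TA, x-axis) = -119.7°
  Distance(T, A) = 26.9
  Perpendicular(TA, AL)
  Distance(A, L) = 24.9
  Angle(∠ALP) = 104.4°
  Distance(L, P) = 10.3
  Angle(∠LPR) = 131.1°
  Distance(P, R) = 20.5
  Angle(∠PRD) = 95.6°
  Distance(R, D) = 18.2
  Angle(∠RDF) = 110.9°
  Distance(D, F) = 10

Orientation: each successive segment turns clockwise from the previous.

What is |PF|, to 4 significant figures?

26.22

∠PRD = 95.6° gives RD at -58.60° from the x-axis; with |RD| = 18.2, D = (-4.300, -7.707). ∠RDF = 110.9° gives DF at -127.7° from the x-axis; with |DF| = 10.0, F = (-10.42, -15.62). Then |PF| = |F − P| = 26.22.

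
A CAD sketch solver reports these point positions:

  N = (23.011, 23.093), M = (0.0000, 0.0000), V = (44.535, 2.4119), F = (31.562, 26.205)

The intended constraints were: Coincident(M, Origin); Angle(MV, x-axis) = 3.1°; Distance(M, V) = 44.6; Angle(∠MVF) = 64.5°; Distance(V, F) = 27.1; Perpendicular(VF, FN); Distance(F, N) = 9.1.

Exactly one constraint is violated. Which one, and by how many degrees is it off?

Perpendicular(VF, FN) — off by 8.60°.

M = (0.00, 0.00) ✓; MV at 3.100° ✓; |MV| = 44.60 ✓; ∠MVF = 64.50° ✓; |VF| = 27.10 ✓; ∠(VF, FN) = 81.40° ✗; |FN| = 9.100 ✓.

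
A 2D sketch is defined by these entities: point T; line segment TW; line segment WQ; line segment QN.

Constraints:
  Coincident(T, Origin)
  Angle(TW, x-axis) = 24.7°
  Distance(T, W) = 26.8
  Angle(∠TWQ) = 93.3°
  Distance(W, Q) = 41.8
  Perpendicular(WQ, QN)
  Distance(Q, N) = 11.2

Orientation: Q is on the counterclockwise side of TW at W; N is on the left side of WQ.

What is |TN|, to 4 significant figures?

46.05

T is at the origin; TW runs at 24.7° with length 26.8, so W = 26.8·(cos 24.7°, sin 24.7°) = (24.35, 11.20). ∠TWQ = 93.3°, so WQ runs at 24.7° + (180° − 93.3°) = 111.4° from the x-axis; with |WQ| = 41.8, Q = W + 41.8·(cos 111.4°, sin 111.4°) = (9.096, 50.12). WQ is perpendicular to QN; with |QN| = 11.2 on the left of WQ, N = Q + 11.2·(-0.9311, -0.3649) = (-1.332, 46.03). Then |TN| = |N − T| = 46.05.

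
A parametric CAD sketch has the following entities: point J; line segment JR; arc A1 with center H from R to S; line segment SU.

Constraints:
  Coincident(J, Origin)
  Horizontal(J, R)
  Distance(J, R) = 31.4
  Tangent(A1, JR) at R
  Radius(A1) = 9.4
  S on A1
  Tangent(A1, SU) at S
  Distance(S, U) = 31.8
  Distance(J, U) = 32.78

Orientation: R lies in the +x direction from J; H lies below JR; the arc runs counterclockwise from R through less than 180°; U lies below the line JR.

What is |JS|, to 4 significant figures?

23.76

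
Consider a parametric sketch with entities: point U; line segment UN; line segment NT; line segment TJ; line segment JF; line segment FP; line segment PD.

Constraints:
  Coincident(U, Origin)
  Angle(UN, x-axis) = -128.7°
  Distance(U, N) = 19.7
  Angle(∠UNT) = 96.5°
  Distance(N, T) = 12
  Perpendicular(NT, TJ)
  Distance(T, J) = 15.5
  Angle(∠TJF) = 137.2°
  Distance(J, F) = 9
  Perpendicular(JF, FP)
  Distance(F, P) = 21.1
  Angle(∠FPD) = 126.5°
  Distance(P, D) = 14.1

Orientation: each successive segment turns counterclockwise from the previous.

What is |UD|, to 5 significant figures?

26.468

U is at the origin; UN runs at -128.7° with length 19.7, so N = (-12.317, -15.374). ∠UNT = 96.5° gives NT at -45.200° from the x-axis; with |NT| = 12.0, T = (-3.8617, -23.889). NT is perpendicular to TJ, so TJ runs at 44.800°; with |TJ| = 15.5, J = (7.1367, -12.967). ∠TJF = 137.2° gives JF at 87.600° from the x-axis; with |JF| = 9.0, F = (7.5136, -3.9754). The perpendicularity gives FP at right angles to JF, so FP runs at 177.60°; with |FP| = 21.1, P = (-13.568, -3.0918). ∠FPD = 126.5° gives PD at -128.90° from the x-axis; with |PD| = 14.1, D = (-22.422, -14.065). Then |UD| = |D − U| = 26.468.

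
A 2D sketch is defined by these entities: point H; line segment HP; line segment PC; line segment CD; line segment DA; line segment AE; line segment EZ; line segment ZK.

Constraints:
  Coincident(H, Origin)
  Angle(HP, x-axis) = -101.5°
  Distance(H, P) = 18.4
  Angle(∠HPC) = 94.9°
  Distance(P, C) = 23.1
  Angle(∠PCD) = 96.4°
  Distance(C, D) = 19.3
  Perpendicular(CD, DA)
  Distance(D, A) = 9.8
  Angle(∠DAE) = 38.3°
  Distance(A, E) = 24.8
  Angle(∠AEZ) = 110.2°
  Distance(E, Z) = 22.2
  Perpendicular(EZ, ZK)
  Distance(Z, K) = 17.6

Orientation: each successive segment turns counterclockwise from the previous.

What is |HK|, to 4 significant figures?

48.36

H is at the origin; HP runs at -101.5° with length 18.4, so P = (-3.668, -18.03). ∠HPC = 94.9° gives PC at -16.40° from the x-axis; with |PC| = 23.1, C = (18.49, -24.55). ∠PCD = 96.4° gives CD at 67.20° from the x-axis; with |CD| = 19.3, D = (25.97, -6.761). CD is perpendicular to DA, so DA runs at 157.2°; with |DA| = 9.8, A = (16.94, -2.963). ∠DAE = 38.3° gives AE at -61.10° from the x-axis; with |AE| = 24.8, E = (28.92, -24.67). ∠AEZ = 110.2° gives EZ at 8.700° from the x-axis; with |EZ| = 22.2, Z = (50.87, -21.32). EZ ⟂ ZK, so ZK runs at 98.70°; with |ZK| = 17.6, K = (48.20, -3.919). Then |HK| = |K − H| = 48.36.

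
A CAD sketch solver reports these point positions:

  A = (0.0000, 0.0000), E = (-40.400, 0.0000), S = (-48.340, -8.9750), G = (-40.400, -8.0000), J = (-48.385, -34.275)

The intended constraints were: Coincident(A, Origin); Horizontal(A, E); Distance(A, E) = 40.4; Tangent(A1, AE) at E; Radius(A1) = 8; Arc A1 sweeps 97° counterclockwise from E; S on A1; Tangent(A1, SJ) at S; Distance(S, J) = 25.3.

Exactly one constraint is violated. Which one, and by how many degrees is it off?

Tangent(A1, SJ) at S — off by 7.10°.

A = (0.00, 0.00) ✓; A.y = 0.00, E.y = 0.00 ✓; |AE| = 40.40 ✓; ∠(GE, EA) = 90.00° ✓; |GE| = 8.000 ✓; bearing(G→S) − bearing(G→E) = 97.00° ✓; |GS| = 8.000 ✓; ∠(GS, SJ) = 97.10° ✗; |SJ| = 25.30 ✓.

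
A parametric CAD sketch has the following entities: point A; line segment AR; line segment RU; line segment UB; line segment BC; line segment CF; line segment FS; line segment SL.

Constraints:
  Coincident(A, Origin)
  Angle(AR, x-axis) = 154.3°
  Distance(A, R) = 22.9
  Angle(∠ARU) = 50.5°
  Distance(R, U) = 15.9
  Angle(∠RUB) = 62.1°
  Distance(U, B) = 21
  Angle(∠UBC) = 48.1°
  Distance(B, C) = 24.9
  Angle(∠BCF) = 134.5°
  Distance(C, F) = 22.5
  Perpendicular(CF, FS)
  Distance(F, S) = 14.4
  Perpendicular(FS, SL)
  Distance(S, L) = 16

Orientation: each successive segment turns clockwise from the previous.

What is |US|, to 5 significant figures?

19.458

∠BCF = 134.5° gives CF at 89.500° from the x-axis; with |CF| = 22.5, F = (-24.747, 35.737). CF ⟂ FS, so FS runs at -0.50000°; with |FS| = 14.4, S = (-10.348, 35.611). Then |US| = |S − U| = 19.458.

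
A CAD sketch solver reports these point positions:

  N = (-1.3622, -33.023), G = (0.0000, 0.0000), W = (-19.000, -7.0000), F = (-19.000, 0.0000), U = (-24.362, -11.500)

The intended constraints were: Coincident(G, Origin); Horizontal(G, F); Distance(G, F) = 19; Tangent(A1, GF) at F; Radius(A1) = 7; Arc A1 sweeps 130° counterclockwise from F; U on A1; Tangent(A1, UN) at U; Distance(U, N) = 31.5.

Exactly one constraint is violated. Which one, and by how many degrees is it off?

Tangent(A1, UN) at U — off by 6.90°.

G = (0.00, 0.00) ✓; G.y = 0.00, F.y = 0.00 ✓; |GF| = 19.00 ✓; ∠(WF, FG) = 90.00° ✓; |WF| = 7.000 ✓; bearing(W→U) − bearing(W→F) = 130.0° ✓; |WU| = 7.000 ✓; ∠(WU, UN) = 83.10° ✗; |UN| = 31.50 ✓.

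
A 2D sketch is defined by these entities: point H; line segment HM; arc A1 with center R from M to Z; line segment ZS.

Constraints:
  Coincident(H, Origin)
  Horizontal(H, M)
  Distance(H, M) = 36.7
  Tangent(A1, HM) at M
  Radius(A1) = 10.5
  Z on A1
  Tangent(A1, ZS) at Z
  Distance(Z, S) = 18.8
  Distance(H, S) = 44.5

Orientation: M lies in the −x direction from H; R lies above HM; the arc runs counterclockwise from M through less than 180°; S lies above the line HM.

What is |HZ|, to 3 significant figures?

29.7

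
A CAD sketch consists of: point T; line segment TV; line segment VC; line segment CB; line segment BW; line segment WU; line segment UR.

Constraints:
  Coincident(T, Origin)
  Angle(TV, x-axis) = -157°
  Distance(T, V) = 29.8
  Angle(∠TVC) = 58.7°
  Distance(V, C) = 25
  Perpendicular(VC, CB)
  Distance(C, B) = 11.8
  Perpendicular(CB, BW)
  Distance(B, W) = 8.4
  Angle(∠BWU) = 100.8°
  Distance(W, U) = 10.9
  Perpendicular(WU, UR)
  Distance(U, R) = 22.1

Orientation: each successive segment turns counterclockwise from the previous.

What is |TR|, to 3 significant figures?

35.3

∠BWU = 100.8° gives WU at -136° from the x-axis; with |WU| = 10.9, U = (-15.0, -19.3). The perpendicularity gives UR at right angles to WU, so UR runs at -46.5°; with |UR| = 22.1, R = (0.241, -35.3). Then |TR| = |R − T| = 35.3.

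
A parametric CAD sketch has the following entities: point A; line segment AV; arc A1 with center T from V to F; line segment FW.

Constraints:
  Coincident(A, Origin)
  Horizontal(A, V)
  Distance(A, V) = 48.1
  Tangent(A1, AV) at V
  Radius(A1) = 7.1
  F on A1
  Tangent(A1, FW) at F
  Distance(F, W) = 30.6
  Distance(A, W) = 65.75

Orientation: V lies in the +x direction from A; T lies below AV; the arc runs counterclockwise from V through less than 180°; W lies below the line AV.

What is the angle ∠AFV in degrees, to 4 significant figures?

110.0°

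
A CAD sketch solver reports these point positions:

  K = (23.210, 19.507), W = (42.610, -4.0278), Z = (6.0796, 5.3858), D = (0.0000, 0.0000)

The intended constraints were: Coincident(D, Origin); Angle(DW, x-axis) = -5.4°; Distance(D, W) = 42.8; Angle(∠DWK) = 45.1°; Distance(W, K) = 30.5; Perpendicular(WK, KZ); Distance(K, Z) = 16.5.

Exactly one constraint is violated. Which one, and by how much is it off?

Distance(K, Z) = 16.5 — off by 5.70.

D = (0.00, 0.00) ✓; DW at -5.400° ✓; |DW| = 42.80 ✓; ∠DWK = 45.10° ✓; |WK| = 30.50 ✓; ∠(WK, KZ) = 90.00° ✓; |KZ| = 22.20 ✗.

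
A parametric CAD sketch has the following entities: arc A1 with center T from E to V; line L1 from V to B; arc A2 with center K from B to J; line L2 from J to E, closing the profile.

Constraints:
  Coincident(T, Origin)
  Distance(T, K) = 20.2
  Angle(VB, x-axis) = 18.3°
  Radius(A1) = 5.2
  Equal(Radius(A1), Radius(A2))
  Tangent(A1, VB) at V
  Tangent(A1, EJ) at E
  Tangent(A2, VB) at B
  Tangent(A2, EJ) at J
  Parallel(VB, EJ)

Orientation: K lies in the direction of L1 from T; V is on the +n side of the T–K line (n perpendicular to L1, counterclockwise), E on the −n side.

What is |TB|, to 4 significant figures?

20.86

Tangency of A1 to both parallel lines with radius 5.2 puts V and E at T ± 5.2·n: V = (-1.633, 4.937), E = (1.633, -4.937). Equal radii place B and J the same way about K: B = K + 5.2·n = (17.55, 11.28), J = K − 5.2·n = (20.81, 1.406). Then |TB| = |B − T| = 20.86.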